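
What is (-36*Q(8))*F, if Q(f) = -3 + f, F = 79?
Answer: -14220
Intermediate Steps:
(-36*Q(8))*F = -36*(-3 + 8)*79 = -36*5*79 = -180*79 = -14220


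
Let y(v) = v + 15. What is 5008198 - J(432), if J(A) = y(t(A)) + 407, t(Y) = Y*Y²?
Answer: -75613792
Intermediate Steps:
t(Y) = Y³
y(v) = 15 + v
J(A) = 422 + A³ (J(A) = (15 + A³) + 407 = 422 + A³)
5008198 - J(432) = 5008198 - (422 + 432³) = 5008198 - (422 + 80621568) = 5008198 - 1*80621990 = 5008198 - 80621990 = -75613792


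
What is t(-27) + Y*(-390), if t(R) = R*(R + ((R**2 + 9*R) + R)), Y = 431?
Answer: -179754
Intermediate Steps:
t(R) = R*(R**2 + 11*R) (t(R) = R*(R + (R**2 + 10*R)) = R*(R**2 + 11*R))
t(-27) + Y*(-390) = (-27)**2*(11 - 27) + 431*(-390) = 729*(-16) - 168090 = -11664 - 168090 = -179754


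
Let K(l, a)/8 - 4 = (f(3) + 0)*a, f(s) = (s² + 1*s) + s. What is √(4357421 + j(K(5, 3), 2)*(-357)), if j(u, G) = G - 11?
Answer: √4360634 ≈ 2088.2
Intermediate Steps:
f(s) = s² + 2*s (f(s) = (s² + s) + s = (s + s²) + s = s² + 2*s)
K(l, a) = 32 + 120*a (K(l, a) = 32 + 8*((3*(2 + 3) + 0)*a) = 32 + 8*((3*5 + 0)*a) = 32 + 8*((15 + 0)*a) = 32 + 8*(15*a) = 32 + 120*a)
j(u, G) = -11 + G
√(4357421 + j(K(5, 3), 2)*(-357)) = √(4357421 + (-11 + 2)*(-357)) = √(4357421 - 9*(-357)) = √(4357421 + 3213) = √4360634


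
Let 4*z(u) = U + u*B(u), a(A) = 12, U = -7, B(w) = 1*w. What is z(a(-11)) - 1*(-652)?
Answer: 2745/4 ≈ 686.25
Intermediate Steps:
B(w) = w
z(u) = -7/4 + u**2/4 (z(u) = (-7 + u*u)/4 = (-7 + u**2)/4 = -7/4 + u**2/4)
z(a(-11)) - 1*(-652) = (-7/4 + (1/4)*12**2) - 1*(-652) = (-7/4 + (1/4)*144) + 652 = (-7/4 + 36) + 652 = 137/4 + 652 = 2745/4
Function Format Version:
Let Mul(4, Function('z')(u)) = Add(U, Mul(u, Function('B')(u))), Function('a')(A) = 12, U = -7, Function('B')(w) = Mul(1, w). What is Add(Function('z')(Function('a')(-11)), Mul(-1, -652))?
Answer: Rational(2745, 4) ≈ 686.25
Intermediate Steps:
Function('B')(w) = w
Function('z')(u) = Add(Rational(-7, 4), Mul(Rational(1, 4), Pow(u, 2))) (Function('z')(u) = Mul(Rational(1, 4), Add(-7, Mul(u, u))) = Mul(Rational(1, 4), Add(-7, Pow(u, 2))) = Add(Rational(-7, 4), Mul(Rational(1, 4), Pow(u, 2))))
Add(Function('z')(Function('a')(-11)), Mul(-1, -652)) = Add(Add(Rational(-7, 4), Mul(Rational(1, 4), Pow(12, 2))), Mul(-1, -652)) = Add(Add(Rational(-7, 4), Mul(Rational(1, 4), 144)), 652) = Add(Add(Rational(-7, 4), 36), 652) = Add(Rational(137, 4), 652) = Rational(2745, 4)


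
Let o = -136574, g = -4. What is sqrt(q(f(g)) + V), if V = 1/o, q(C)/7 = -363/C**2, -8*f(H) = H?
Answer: I*sqrt(189583577922638)/136574 ≈ 100.82*I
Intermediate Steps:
f(H) = -H/8
q(C) = -2541/C**2 (q(C) = 7*(-363/C**2) = -2541/C**2)
V = -1/136574 (V = 1/(-136574) = -1/136574 ≈ -7.3220e-6)
sqrt(q(f(g)) + V) = sqrt(-2541/(-1/8*(-4))**2 - 1/136574) = sqrt(-2541/2**(-2) - 1/136574) = sqrt(-2541*4 - 1/136574) = sqrt(-10164 - 1/136574) = sqrt(-1388138137/136574) = I*sqrt(189583577922638)/136574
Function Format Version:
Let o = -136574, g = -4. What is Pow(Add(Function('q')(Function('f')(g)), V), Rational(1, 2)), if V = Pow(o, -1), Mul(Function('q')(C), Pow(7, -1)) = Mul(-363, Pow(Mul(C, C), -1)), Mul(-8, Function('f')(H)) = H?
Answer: Mul(Rational(1, 136574), I, Pow(189583577922638, Rational(1, 2))) ≈ Mul(100.82, I)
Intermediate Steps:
Function('f')(H) = Mul(Rational(-1, 8), H)
Function('q')(C) = Mul(-2541, Pow(C, -2)) (Function('q')(C) = Mul(7, Mul(-363, Pow(Mul(C, C), -1))) = Mul(7, Mul(-363, Pow(Pow(C, 2), -1))) = Mul(7, Mul(-363, Pow(C, -2))) = Mul(-2541, Pow(C, -2)))
V = Rational(-1, 136574) (V = Pow(-136574, -1) = Rational(-1, 136574) ≈ -7.3220e-6)
Pow(Add(Function('q')(Function('f')(g)), V), Rational(1, 2)) = Pow(Add(Mul(-2541, Pow(Mul(Rational(-1, 8), -4), -2)), Rational(-1, 136574)), Rational(1, 2)) = Pow(Add(Mul(-2541, Pow(Rational(1, 2), -2)), Rational(-1, 136574)), Rational(1, 2)) = Pow(Add(Mul(-2541, 4), Rational(-1, 136574)), Rational(1, 2)) = Pow(Add(-10164, Rational(-1, 136574)), Rational(1, 2)) = Pow(Rational(-1388138137, 136574), Rational(1, 2)) = Mul(Rational(1, 136574), I, Pow(189583577922638, Rational(1, 2)))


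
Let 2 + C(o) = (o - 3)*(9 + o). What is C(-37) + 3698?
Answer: 4816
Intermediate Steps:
C(o) = -2 + (-3 + o)*(9 + o) (C(o) = -2 + (o - 3)*(9 + o) = -2 + (-3 + o)*(9 + o))
C(-37) + 3698 = (-29 + (-37)² + 6*(-37)) + 3698 = (-29 + 1369 - 222) + 3698 = 1118 + 3698 = 4816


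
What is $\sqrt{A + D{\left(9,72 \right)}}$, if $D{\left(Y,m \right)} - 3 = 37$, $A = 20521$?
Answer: $\sqrt{20561} \approx 143.39$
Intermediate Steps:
$D{\left(Y,m \right)} = 40$ ($D{\left(Y,m \right)} = 3 + 37 = 40$)
$\sqrt{A + D{\left(9,72 \right)}} = \sqrt{20521 + 40} = \sqrt{20561}$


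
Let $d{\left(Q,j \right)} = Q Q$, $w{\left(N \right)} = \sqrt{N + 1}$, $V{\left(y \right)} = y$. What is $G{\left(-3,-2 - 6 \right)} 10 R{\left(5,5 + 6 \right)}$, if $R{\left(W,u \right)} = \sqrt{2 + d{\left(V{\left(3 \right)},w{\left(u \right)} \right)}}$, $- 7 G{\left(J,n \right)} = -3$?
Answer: $\frac{30 \sqrt{11}}{7} \approx 14.214$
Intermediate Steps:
$w{\left(N \right)} = \sqrt{1 + N}$
$d{\left(Q,j \right)} = Q^{2}$
$G{\left(J,n \right)} = \frac{3}{7}$ ($G{\left(J,n \right)} = \left(- \frac{1}{7}\right) \left(-3\right) = \frac{3}{7}$)
$R{\left(W,u \right)} = \sqrt{11}$ ($R{\left(W,u \right)} = \sqrt{2 + 3^{2}} = \sqrt{2 + 9} = \sqrt{11}$)
$G{\left(-3,-2 - 6 \right)} 10 R{\left(5,5 + 6 \right)} = \frac{3}{7} \cdot 10 \sqrt{11} = \frac{30 \sqrt{11}}{7}$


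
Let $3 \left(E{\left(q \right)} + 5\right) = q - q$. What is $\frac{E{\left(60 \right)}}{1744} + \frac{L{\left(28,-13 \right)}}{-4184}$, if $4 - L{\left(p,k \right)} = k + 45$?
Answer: $\frac{3489}{912112} \approx 0.0038252$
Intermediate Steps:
$E{\left(q \right)} = -5$ ($E{\left(q \right)} = -5 + \frac{q - q}{3} = -5 + \frac{1}{3} \cdot 0 = -5 + 0 = -5$)
$L{\left(p,k \right)} = -41 - k$ ($L{\left(p,k \right)} = 4 - \left(k + 45\right) = 4 - \left(45 + k\right) = -41 - k$)
$\frac{E{\left(60 \right)}}{1744} + \frac{L{\left(28,-13 \right)}}{-4184} = - \frac{5}{1744} + \frac{-41 - -13}{-4184} = \left(-5\right) \frac{1}{1744} + \left(-41 + 13\right) \left(- \frac{1}{4184}\right) = - \frac{5}{1744} - - \frac{7}{1046} = - \frac{5}{1744} + \frac{7}{1046} = \frac{3489}{912112}$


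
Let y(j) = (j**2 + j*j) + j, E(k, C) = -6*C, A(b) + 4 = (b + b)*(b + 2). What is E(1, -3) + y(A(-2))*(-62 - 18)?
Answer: -2222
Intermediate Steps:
A(b) = -4 + 2*b*(2 + b) (A(b) = -4 + (b + b)*(b + 2) = -4 + (2*b)*(2 + b) = -4 + 2*b*(2 + b))
y(j) = j + 2*j**2 (y(j) = (j**2 + j**2) + j = 2*j**2 + j = j + 2*j**2)
E(1, -3) + y(A(-2))*(-62 - 18) = -6*(-3) + ((-4 + 2*(-2)**2 + 4*(-2))*(1 + 2*(-4 + 2*(-2)**2 + 4*(-2))))*(-62 - 18) = 18 + ((-4 + 2*4 - 8)*(1 + 2*(-4 + 2*4 - 8)))*(-80) = 18 + ((-4 + 8 - 8)*(1 + 2*(-4 + 8 - 8)))*(-80) = 18 - 4*(1 + 2*(-4))*(-80) = 18 - 4*(1 - 8)*(-80) = 18 - 4*(-7)*(-80) = 18 + 28*(-80) = 18 - 2240 = -2222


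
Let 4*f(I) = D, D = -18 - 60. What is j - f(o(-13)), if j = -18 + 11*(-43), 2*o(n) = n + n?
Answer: -943/2 ≈ -471.50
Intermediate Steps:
D = -78
o(n) = n (o(n) = (n + n)/2 = (2*n)/2 = n)
j = -491 (j = -18 - 473 = -491)
f(I) = -39/2 (f(I) = (¼)*(-78) = -39/2)
j - f(o(-13)) = -491 - 1*(-39/2) = -491 + 39/2 = -943/2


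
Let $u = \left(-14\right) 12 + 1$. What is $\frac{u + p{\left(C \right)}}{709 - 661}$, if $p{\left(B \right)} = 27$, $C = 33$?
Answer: $- \frac{35}{12} \approx -2.9167$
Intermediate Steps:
$u = -167$ ($u = -168 + 1 = -167$)
$\frac{u + p{\left(C \right)}}{709 - 661} = \frac{-167 + 27}{709 - 661} = - \frac{140}{48} = \left(-140\right) \frac{1}{48} = - \frac{35}{12}$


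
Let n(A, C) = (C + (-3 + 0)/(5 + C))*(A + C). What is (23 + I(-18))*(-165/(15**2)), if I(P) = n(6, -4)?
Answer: -33/5 ≈ -6.6000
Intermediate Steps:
n(A, C) = (A + C)*(C - 3/(5 + C)) (n(A, C) = (C - 3/(5 + C))*(A + C) = (A + C)*(C - 3/(5 + C)))
I(P) = -14 (I(P) = ((-4)**3 - 3*6 - 3*(-4) + 5*(-4)**2 + 6*(-4)**2 + 5*6*(-4))/(5 - 4) = (-64 - 18 + 12 + 5*16 + 6*16 - 120)/1 = 1*(-64 - 18 + 12 + 80 + 96 - 120) = 1*(-14) = -14)
(23 + I(-18))*(-165/(15**2)) = (23 - 14)*(-165/(15**2)) = 9*(-165/225) = 9*(-165*1/225) = 9*(-11/15) = -33/5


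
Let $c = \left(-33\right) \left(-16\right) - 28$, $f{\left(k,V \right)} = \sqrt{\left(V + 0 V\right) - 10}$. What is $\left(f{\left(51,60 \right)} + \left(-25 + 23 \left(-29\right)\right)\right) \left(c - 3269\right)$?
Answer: $1916148 - 13845 \sqrt{2} \approx 1.8966 \cdot 10^{6}$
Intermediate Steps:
$f{\left(k,V \right)} = \sqrt{-10 + V}$ ($f{\left(k,V \right)} = \sqrt{\left(V + 0\right) - 10} = \sqrt{V - 10} = \sqrt{-10 + V}$)
$c = 500$ ($c = 528 - 28 = 500$)
$\left(f{\left(51,60 \right)} + \left(-25 + 23 \left(-29\right)\right)\right) \left(c - 3269\right) = \left(\sqrt{-10 + 60} + \left(-25 + 23 \left(-29\right)\right)\right) \left(500 - 3269\right) = \left(\sqrt{50} - 692\right) \left(-2769\right) = \left(5 \sqrt{2} - 692\right) \left(-2769\right) = \left(-692 + 5 \sqrt{2}\right) \left(-2769\right) = 1916148 - 13845 \sqrt{2}$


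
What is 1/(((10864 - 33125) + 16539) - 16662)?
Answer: -1/22384 ≈ -4.4675e-5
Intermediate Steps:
1/(((10864 - 33125) + 16539) - 16662) = 1/((-22261 + 16539) - 16662) = 1/(-5722 - 16662) = 1/(-22384) = -1/22384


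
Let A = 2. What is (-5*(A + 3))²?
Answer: 625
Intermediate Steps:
(-5*(A + 3))² = (-5*(2 + 3))² = (-5*5)² = (-25)² = 625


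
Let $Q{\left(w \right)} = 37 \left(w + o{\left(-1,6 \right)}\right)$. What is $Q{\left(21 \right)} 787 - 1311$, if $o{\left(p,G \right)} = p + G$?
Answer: $755783$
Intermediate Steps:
$o{\left(p,G \right)} = G + p$
$Q{\left(w \right)} = 185 + 37 w$ ($Q{\left(w \right)} = 37 \left(w + \left(6 - 1\right)\right) = 37 \left(w + 5\right) = 37 \left(5 + w\right) = 185 + 37 w$)
$Q{\left(21 \right)} 787 - 1311 = \left(185 + 37 \cdot 21\right) 787 - 1311 = \left(185 + 777\right) 787 - 1311 = 962 \cdot 787 - 1311 = 757094 - 1311 = 755783$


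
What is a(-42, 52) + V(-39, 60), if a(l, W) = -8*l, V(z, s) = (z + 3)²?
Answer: 1632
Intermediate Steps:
V(z, s) = (3 + z)²
a(-42, 52) + V(-39, 60) = -8*(-42) + (3 - 39)² = 336 + (-36)² = 336 + 1296 = 1632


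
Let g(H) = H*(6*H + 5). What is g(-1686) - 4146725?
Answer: 12900421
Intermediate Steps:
g(H) = H*(5 + 6*H)
g(-1686) - 4146725 = -1686*(5 + 6*(-1686)) - 4146725 = -1686*(5 - 10116) - 4146725 = -1686*(-10111) - 4146725 = 17047146 - 4146725 = 12900421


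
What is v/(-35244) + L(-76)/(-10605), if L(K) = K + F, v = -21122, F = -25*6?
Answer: 38660659/62293770 ≈ 0.62062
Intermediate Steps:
F = -150
L(K) = -150 + K (L(K) = K - 150 = -150 + K)
v/(-35244) + L(-76)/(-10605) = -21122/(-35244) + (-150 - 76)/(-10605) = -21122*(-1/35244) - 226*(-1/10605) = 10561/17622 + 226/10605 = 38660659/62293770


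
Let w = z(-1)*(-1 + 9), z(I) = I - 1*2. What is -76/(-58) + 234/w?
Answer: -979/116 ≈ -8.4397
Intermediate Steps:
z(I) = -2 + I (z(I) = I - 2 = -2 + I)
w = -24 (w = (-2 - 1)*(-1 + 9) = -3*8 = -24)
-76/(-58) + 234/w = -76/(-58) + 234/(-24) = -76*(-1/58) + 234*(-1/24) = 38/29 - 39/4 = -979/116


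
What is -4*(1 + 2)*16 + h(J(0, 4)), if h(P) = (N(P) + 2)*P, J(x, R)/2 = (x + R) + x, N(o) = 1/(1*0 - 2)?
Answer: -180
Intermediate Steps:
N(o) = -1/2 (N(o) = 1/(0 - 2) = 1/(-2) = -1/2)
J(x, R) = 2*R + 4*x (J(x, R) = 2*((x + R) + x) = 2*((R + x) + x) = 2*(R + 2*x) = 2*R + 4*x)
h(P) = 3*P/2 (h(P) = (-1/2 + 2)*P = 3*P/2)
-4*(1 + 2)*16 + h(J(0, 4)) = -4*(1 + 2)*16 + 3*(2*4 + 4*0)/2 = -4*3*16 + 3*(8 + 0)/2 = -12*16 + (3/2)*8 = -192 + 12 = -180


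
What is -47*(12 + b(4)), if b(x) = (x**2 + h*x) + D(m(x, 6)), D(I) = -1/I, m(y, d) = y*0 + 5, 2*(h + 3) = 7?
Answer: -7003/5 ≈ -1400.6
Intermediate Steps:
h = 1/2 (h = -3 + (1/2)*7 = -3 + 7/2 = 1/2 ≈ 0.50000)
m(y, d) = 5 (m(y, d) = 0 + 5 = 5)
b(x) = -1/5 + x**2 + x/2 (b(x) = (x**2 + x/2) - 1/5 = -1/5 + x**2 + x/2)
-47*(12 + b(4)) = -47*(12 + (-1/5 + 4**2 + (1/2)*4)) = -47*(12 + (-1/5 + 16 + 2)) = -47*(12 + 89/5) = -47*149/5 = -7003/5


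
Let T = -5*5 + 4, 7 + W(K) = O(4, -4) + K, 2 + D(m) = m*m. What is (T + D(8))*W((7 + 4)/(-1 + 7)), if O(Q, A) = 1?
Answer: -1025/6 ≈ -170.83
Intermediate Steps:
D(m) = -2 + m² (D(m) = -2 + m*m = -2 + m²)
W(K) = -6 + K (W(K) = -7 + (1 + K) = -6 + K)
T = -21 (T = -25 + 4 = -21)
(T + D(8))*W((7 + 4)/(-1 + 7)) = (-21 + (-2 + 8²))*(-6 + (7 + 4)/(-1 + 7)) = (-21 + (-2 + 64))*(-6 + 11/6) = (-21 + 62)*(-6 + 11*(⅙)) = 41*(-6 + 11/6) = 41*(-25/6) = -1025/6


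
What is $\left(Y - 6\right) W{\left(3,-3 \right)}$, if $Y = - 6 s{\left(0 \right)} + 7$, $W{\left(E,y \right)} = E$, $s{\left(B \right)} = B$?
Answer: $3$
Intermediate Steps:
$Y = 7$ ($Y = \left(-6\right) 0 + 7 = 0 + 7 = 7$)
$\left(Y - 6\right) W{\left(3,-3 \right)} = \left(7 - 6\right) 3 = 1 \cdot 3 = 3$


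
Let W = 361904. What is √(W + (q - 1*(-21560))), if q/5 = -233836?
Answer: 2*I*√196429 ≈ 886.41*I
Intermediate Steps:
q = -1169180 (q = 5*(-233836) = -1169180)
√(W + (q - 1*(-21560))) = √(361904 + (-1169180 - 1*(-21560))) = √(361904 + (-1169180 + 21560)) = √(361904 - 1147620) = √(-785716) = 2*I*√196429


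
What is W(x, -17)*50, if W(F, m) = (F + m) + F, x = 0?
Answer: -850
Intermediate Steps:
W(F, m) = m + 2*F
W(x, -17)*50 = (-17 + 2*0)*50 = (-17 + 0)*50 = -17*50 = -850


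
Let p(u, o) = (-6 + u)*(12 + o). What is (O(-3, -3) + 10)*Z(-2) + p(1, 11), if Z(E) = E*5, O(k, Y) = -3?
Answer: -185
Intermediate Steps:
Z(E) = 5*E
(O(-3, -3) + 10)*Z(-2) + p(1, 11) = (-3 + 10)*(5*(-2)) + (-72 - 6*11 + 12*1 + 11*1) = 7*(-10) + (-72 - 66 + 12 + 11) = -70 - 115 = -185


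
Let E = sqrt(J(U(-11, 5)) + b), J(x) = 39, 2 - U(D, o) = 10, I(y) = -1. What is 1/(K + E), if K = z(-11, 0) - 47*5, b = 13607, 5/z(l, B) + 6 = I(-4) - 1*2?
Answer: -9540/1694537 - 81*sqrt(13646)/3389074 ≈ -0.0084218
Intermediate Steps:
U(D, o) = -8 (U(D, o) = 2 - 1*10 = 2 - 10 = -8)
z(l, B) = -5/9 (z(l, B) = 5/(-6 + (-1 - 1*2)) = 5/(-6 + (-1 - 2)) = 5/(-6 - 3) = 5/(-9) = 5*(-1/9) = -5/9)
E = sqrt(13646) (E = sqrt(39 + 13607) = sqrt(13646) ≈ 116.82)
K = -2120/9 (K = -5/9 - 47*5 = -5/9 - 235 = -2120/9 ≈ -235.56)
1/(K + E) = 1/(-2120/9 + sqrt(13646))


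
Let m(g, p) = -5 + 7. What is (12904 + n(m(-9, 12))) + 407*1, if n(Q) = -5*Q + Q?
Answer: 13303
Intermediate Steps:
m(g, p) = 2
n(Q) = -4*Q
(12904 + n(m(-9, 12))) + 407*1 = (12904 - 4*2) + 407*1 = (12904 - 8) + 407 = 12896 + 407 = 13303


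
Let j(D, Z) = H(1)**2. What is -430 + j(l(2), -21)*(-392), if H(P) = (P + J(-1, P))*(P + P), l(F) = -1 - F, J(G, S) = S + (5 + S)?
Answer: -100782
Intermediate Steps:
J(G, S) = 5 + 2*S
H(P) = 2*P*(5 + 3*P) (H(P) = (P + (5 + 2*P))*(P + P) = (5 + 3*P)*(2*P) = 2*P*(5 + 3*P))
j(D, Z) = 256 (j(D, Z) = (2*1*(5 + 3*1))**2 = (2*1*(5 + 3))**2 = (2*1*8)**2 = 16**2 = 256)
-430 + j(l(2), -21)*(-392) = -430 + 256*(-392) = -430 - 100352 = -100782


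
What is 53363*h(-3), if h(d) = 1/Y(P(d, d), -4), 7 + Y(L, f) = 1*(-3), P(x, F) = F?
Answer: -53363/10 ≈ -5336.3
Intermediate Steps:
Y(L, f) = -10 (Y(L, f) = -7 + 1*(-3) = -7 - 3 = -10)
h(d) = -⅒ (h(d) = 1/(-10) = -⅒)
53363*h(-3) = 53363*(-⅒) = -53363/10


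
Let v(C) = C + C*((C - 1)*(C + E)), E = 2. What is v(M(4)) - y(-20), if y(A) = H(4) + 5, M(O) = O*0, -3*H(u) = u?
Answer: -11/3 ≈ -3.6667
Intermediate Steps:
H(u) = -u/3
M(O) = 0
v(C) = C + C*(-1 + C)*(2 + C) (v(C) = C + C*((C - 1)*(C + 2)) = C + C*((-1 + C)*(2 + C)) = C + C*(-1 + C)*(2 + C))
y(A) = 11/3 (y(A) = -1/3*4 + 5 = -4/3 + 5 = 11/3)
v(M(4)) - y(-20) = 0*(-1 + 0 + 0**2) - 1*11/3 = 0*(-1 + 0 + 0) - 11/3 = 0*(-1) - 11/3 = 0 - 11/3 = -11/3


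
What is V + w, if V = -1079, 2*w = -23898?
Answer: -13028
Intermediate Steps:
w = -11949 (w = (½)*(-23898) = -11949)
V + w = -1079 - 11949 = -13028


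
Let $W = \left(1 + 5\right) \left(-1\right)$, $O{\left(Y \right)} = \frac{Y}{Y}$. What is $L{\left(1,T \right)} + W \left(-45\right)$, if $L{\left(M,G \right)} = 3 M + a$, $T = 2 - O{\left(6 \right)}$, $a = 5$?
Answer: $278$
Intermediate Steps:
$O{\left(Y \right)} = 1$
$W = -6$ ($W = 6 \left(-1\right) = -6$)
$T = 1$ ($T = 2 - 1 = 1$)
$L{\left(M,G \right)} = 5 + 3 M$ ($L{\left(M,G \right)} = 3 M + 5 = 5 + 3 M$)
$L{\left(1,T \right)} + W \left(-45\right) = \left(5 + 3 \cdot 1\right) - -270 = \left(5 + 3\right) + 270 = 8 + 270 = 278$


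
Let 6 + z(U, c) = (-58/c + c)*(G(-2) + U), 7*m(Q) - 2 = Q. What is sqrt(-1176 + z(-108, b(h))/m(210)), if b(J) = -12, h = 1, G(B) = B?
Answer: I*sqrt(116309613)/318 ≈ 33.914*I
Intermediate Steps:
m(Q) = 2/7 + Q/7
z(U, c) = -6 + (-2 + U)*(c - 58/c) (z(U, c) = -6 + (-58/c + c)*(-2 + U) = -6 + (c - 58/c)*(-2 + U) = -6 + (-2 + U)*(c - 58/c))
sqrt(-1176 + z(-108, b(h))/m(210)) = sqrt(-1176 + ((116 - 58*(-108) - 12*(-6 - 2*(-12) - 108*(-12)))/(-12))/(2/7 + (1/7)*210)) = sqrt(-1176 + (-(116 + 6264 - 12*(-6 + 24 + 1296))/12)/(2/7 + 30)) = sqrt(-1176 + (-(116 + 6264 - 12*1314)/12)/(212/7)) = sqrt(-1176 - (116 + 6264 - 15768)/12*(7/212)) = sqrt(-1176 - 1/12*(-9388)*(7/212)) = sqrt(-1176 + (2347/3)*(7/212)) = sqrt(-1176 + 16429/636) = sqrt(-731507/636) = I*sqrt(116309613)/318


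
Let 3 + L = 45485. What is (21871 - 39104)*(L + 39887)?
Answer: -1471163977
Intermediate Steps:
L = 45482 (L = -3 + 45485 = 45482)
(21871 - 39104)*(L + 39887) = (21871 - 39104)*(45482 + 39887) = -17233*85369 = -1471163977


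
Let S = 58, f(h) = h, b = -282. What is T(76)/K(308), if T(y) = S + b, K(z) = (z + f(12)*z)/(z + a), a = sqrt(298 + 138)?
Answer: -224/13 - 16*sqrt(109)/143 ≈ -18.399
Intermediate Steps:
a = 2*sqrt(109) (a = sqrt(436) = 2*sqrt(109) ≈ 20.881)
K(z) = 13*z/(z + 2*sqrt(109)) (K(z) = (z + 12*z)/(z + 2*sqrt(109)) = (13*z)/(z + 2*sqrt(109)) = 13*z/(z + 2*sqrt(109)))
T(y) = -224 (T(y) = 58 - 282 = -224)
T(76)/K(308) = -(224/13 + 16*sqrt(109)/143) = -224*(1/13 + sqrt(109)/2002) = -224/13 - 16*sqrt(109)/143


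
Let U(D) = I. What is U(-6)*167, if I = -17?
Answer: -2839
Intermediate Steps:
U(D) = -17
U(-6)*167 = -17*167 = -2839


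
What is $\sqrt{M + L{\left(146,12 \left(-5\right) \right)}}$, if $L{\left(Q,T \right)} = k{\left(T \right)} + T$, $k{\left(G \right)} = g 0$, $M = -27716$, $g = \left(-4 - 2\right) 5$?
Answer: $8 i \sqrt{434} \approx 166.66 i$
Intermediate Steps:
$g = -30$ ($g = \left(-6\right) 5 = -30$)
$k{\left(G \right)} = 0$ ($k{\left(G \right)} = \left(-30\right) 0 = 0$)
$L{\left(Q,T \right)} = T$ ($L{\left(Q,T \right)} = 0 + T = T$)
$\sqrt{M + L{\left(146,12 \left(-5\right) \right)}} = \sqrt{-27716 + 12 \left(-5\right)} = \sqrt{-27716 - 60} = \sqrt{-27776} = 8 i \sqrt{434}$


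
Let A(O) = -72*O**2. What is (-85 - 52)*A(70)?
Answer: 48333600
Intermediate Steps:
(-85 - 52)*A(70) = (-85 - 52)*(-72*70**2) = -(-9864)*4900 = -137*(-352800) = 48333600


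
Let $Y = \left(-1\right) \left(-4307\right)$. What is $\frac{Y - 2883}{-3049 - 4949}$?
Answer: $- \frac{712}{3999} \approx -0.17804$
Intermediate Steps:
$Y = 4307$
$\frac{Y - 2883}{-3049 - 4949} = \frac{4307 - 2883}{-3049 - 4949} = \frac{1424}{-7998} = 1424 \left(- \frac{1}{7998}\right) = - \frac{712}{3999}$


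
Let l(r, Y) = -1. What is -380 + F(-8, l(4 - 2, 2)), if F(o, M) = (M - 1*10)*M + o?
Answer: -377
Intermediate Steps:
F(o, M) = o + M*(-10 + M) (F(o, M) = (M - 10)*M + o = (-10 + M)*M + o = M*(-10 + M) + o = o + M*(-10 + M))
-380 + F(-8, l(4 - 2, 2)) = -380 + (-8 + (-1)² - 10*(-1)) = -380 + (-8 + 1 + 10) = -380 + 3 = -377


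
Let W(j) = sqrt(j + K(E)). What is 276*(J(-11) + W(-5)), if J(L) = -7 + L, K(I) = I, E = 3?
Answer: -4968 + 276*I*sqrt(2) ≈ -4968.0 + 390.32*I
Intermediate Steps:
W(j) = sqrt(3 + j) (W(j) = sqrt(j + 3) = sqrt(3 + j))
276*(J(-11) + W(-5)) = 276*((-7 - 11) + sqrt(3 - 5)) = 276*(-18 + sqrt(-2)) = 276*(-18 + I*sqrt(2)) = -4968 + 276*I*sqrt(2)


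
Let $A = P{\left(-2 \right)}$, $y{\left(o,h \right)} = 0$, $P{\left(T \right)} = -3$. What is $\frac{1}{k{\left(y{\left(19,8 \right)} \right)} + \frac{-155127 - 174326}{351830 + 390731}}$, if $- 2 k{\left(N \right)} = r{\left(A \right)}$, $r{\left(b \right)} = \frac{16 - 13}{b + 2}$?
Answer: $\frac{1485122}{1568777} \approx 0.94668$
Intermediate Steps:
$A = -3$
$r{\left(b \right)} = \frac{3}{2 + b}$
$k{\left(N \right)} = \frac{3}{2}$ ($k{\left(N \right)} = - \frac{3 \frac{1}{2 - 3}}{2} = - \frac{3 \frac{1}{-1}}{2} = - \frac{3 \left(-1\right)}{2} = \left(- \frac{1}{2}\right) \left(-3\right) = \frac{3}{2}$)
$\frac{1}{k{\left(y{\left(19,8 \right)} \right)} + \frac{-155127 - 174326}{351830 + 390731}} = \frac{1}{\frac{3}{2} + \frac{-155127 - 174326}{351830 + 390731}} = \frac{1}{\frac{3}{2} - \frac{329453}{742561}} = \frac{1}{\frac{1568777}{1485122}} = \frac{1485122}{1568777}$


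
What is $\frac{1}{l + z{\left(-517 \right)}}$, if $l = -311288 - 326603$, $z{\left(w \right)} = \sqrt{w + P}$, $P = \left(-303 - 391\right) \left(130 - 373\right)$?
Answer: $- \frac{637891}{406904759756} - \frac{25 \sqrt{269}}{406904759756} \approx -1.5687 \cdot 10^{-6}$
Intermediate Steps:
$P = 168642$ ($P = \left(-694\right) \left(-243\right) = 168642$)
$z{\left(w \right)} = \sqrt{168642 + w}$ ($z{\left(w \right)} = \sqrt{w + 168642} = \sqrt{168642 + w}$)
$l = -637891$
$\frac{1}{l + z{\left(-517 \right)}} = \frac{1}{-637891 + \sqrt{168642 - 517}} = \frac{1}{-637891 + \sqrt{168125}} = \frac{1}{-637891 + 25 \sqrt{269}}$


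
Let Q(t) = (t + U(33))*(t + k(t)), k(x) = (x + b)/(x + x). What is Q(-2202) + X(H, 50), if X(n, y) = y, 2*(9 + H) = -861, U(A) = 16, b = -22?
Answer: 5298582406/1101 ≈ 4.8125e+6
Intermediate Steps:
H = -879/2 (H = -9 + (½)*(-861) = -9 - 861/2 = -879/2 ≈ -439.50)
k(x) = (-22 + x)/(2*x) (k(x) = (x - 22)/(x + x) = (-22 + x)/((2*x)) = (-22 + x)*(1/(2*x)) = (-22 + x)/(2*x))
Q(t) = (16 + t)*(t + (-22 + t)/(2*t)) (Q(t) = (t + 16)*(t + (-22 + t)/(2*t)) = (16 + t)*(t + (-22 + t)/(2*t)))
Q(-2202) + X(H, 50) = (-3 + (-2202)² - 176/(-2202) + (33/2)*(-2202)) + 50 = (-3 + 4848804 - 176*(-1/2202) - 36333) + 50 = (-3 + 4848804 + 88/1101 - 36333) + 50 = 5298527356/1101 + 50 = 5298582406/1101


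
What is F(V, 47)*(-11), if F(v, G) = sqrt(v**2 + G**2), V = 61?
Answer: -11*sqrt(5930) ≈ -847.07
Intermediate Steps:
F(v, G) = sqrt(G**2 + v**2)
F(V, 47)*(-11) = sqrt(47**2 + 61**2)*(-11) = sqrt(2209 + 3721)*(-11) = sqrt(5930)*(-11) = -11*sqrt(5930)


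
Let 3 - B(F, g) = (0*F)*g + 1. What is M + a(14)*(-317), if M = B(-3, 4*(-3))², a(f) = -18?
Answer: 5710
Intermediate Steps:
B(F, g) = 2 (B(F, g) = 3 - ((0*F)*g + 1) = 3 - (0*g + 1) = 3 - (0 + 1) = 3 - 1*1 = 3 - 1 = 2)
M = 4 (M = 2² = 4)
M + a(14)*(-317) = 4 - 18*(-317) = 4 + 5706 = 5710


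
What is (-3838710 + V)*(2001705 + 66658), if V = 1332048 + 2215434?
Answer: -602365219764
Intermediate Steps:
V = 3547482
(-3838710 + V)*(2001705 + 66658) = (-3838710 + 3547482)*(2001705 + 66658) = -291228*2068363 = -602365219764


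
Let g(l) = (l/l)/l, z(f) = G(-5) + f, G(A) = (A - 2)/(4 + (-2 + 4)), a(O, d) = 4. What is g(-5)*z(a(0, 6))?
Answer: -17/30 ≈ -0.56667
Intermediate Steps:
G(A) = -1/3 + A/6 (G(A) = (-2 + A)/(4 + 2) = (-2 + A)/6 = (-2 + A)*(1/6) = -1/3 + A/6)
z(f) = -7/6 + f (z(f) = (-1/3 + (1/6)*(-5)) + f = (-1/3 - 5/6) + f = -7/6 + f)
g(l) = 1/l
g(-5)*z(a(0, 6)) = (-7/6 + 4)/(-5) = -1/5*17/6 = -17/30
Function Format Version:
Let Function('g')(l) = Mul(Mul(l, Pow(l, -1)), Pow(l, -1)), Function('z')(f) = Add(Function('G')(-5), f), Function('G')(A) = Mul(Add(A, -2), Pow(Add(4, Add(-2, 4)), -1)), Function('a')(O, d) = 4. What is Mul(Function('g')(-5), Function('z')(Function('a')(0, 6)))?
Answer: Rational(-17, 30) ≈ -0.56667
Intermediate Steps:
Function('G')(A) = Add(Rational(-1, 3), Mul(Rational(1, 6), A)) (Function('G')(A) = Mul(Add(-2, A), Pow(Add(4, 2), -1)) = Mul(Add(-2, A), Pow(6, -1)) = Mul(Add(-2, A), Rational(1, 6)) = Add(Rational(-1, 3), Mul(Rational(1, 6), A)))
Function('z')(f) = Add(Rational(-7, 6), f) (Function('z')(f) = Add(Add(Rational(-1, 3), Mul(Rational(1, 6), -5)), f) = Add(Add(Rational(-1, 3), Rational(-5, 6)), f) = Add(Rational(-7, 6), f))
Function('g')(l) = Pow(l, -1) (Function('g')(l) = Mul(1, Pow(l, -1)) = Pow(l, -1))
Mul(Function('g')(-5), Function('z')(Function('a')(0, 6))) = Mul(Pow(-5, -1), Add(Rational(-7, 6), 4)) = Mul(Rational(-1, 5), Rational(17, 6)) = Rational(-17, 30)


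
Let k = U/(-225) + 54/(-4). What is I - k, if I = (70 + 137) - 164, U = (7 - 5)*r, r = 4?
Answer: 25441/450 ≈ 56.536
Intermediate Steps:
U = 8 (U = (7 - 5)*4 = 2*4 = 8)
I = 43 (I = 207 - 164 = 43)
k = -6091/450 (k = 8/(-225) + 54/(-4) = 8*(-1/225) + 54*(-¼) = -8/225 - 27/2 = -6091/450 ≈ -13.536)
I - k = 43 - 1*(-6091/450) = 43 + 6091/450 = 25441/450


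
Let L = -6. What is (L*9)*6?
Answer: -324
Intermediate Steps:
(L*9)*6 = -6*9*6 = -54*6 = -324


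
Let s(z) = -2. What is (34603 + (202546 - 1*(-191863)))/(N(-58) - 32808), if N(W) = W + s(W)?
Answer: -11917/913 ≈ -13.053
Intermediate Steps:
N(W) = -2 + W (N(W) = W - 2 = -2 + W)
(34603 + (202546 - 1*(-191863)))/(N(-58) - 32808) = (34603 + (202546 - 1*(-191863)))/((-2 - 58) - 32808) = (34603 + (202546 + 191863))/(-60 - 32808) = (34603 + 394409)/(-32868) = 429012*(-1/32868) = -11917/913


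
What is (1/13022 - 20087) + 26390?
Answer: 82077667/13022 ≈ 6303.0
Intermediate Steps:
(1/13022 - 20087) + 26390 = -261572913/13022 + 26390 = 82077667/13022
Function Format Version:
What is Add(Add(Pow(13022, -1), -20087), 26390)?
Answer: Rational(82077667, 13022) ≈ 6303.0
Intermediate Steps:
Add(Add(Pow(13022, -1), -20087), 26390) = Add(Add(Rational(1, 13022), -20087), 26390) = Add(Rational(-261572913, 13022), 26390) = Rational(82077667, 13022)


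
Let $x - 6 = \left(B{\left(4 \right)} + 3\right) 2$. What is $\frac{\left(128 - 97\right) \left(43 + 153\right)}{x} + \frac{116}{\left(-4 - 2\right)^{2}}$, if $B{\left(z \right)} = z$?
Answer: $\frac{13816}{45} \approx 307.02$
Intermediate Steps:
$x = 20$ ($x = 6 + \left(4 + 3\right) 2 = 6 + 7 \cdot 2 = 6 + 14 = 20$)
$\frac{\left(128 - 97\right) \left(43 + 153\right)}{x} + \frac{116}{\left(-4 - 2\right)^{2}} = \frac{\left(128 - 97\right) \left(43 + 153\right)}{20} + \frac{116}{\left(-4 - 2\right)^{2}} = 31 \cdot 196 \cdot \frac{1}{20} + \frac{116}{\left(-6\right)^{2}} = 6076 \cdot \frac{1}{20} + \frac{116}{36} = \frac{1519}{5} + 116 \cdot \frac{1}{36} = \frac{1519}{5} + \frac{29}{9} = \frac{13816}{45}$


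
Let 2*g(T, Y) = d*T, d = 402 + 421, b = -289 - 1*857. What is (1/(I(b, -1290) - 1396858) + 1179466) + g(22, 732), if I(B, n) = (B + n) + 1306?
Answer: 1661535299771/1397988 ≈ 1.1885e+6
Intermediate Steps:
b = -1146 (b = -289 - 857 = -1146)
d = 823
I(B, n) = 1306 + B + n
g(T, Y) = 823*T/2 (g(T, Y) = (823*T)/2 = 823*T/2)
(1/(I(b, -1290) - 1396858) + 1179466) + g(22, 732) = (1/((1306 - 1146 - 1290) - 1396858) + 1179466) + (823/2)*22 = (1/(-1130 - 1396858) + 1179466) + 9053 = (1/(-1397988) + 1179466) + 9053 = (-1/1397988 + 1179466) + 9053 = 1648879314407/1397988 + 9053 = 1661535299771/1397988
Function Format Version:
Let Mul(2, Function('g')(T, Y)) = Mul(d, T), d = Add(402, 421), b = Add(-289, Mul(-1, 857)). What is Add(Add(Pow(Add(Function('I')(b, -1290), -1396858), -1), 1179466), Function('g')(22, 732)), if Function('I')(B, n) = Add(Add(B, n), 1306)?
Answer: Rational(1661535299771, 1397988) ≈ 1.1885e+6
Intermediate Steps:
b = -1146 (b = Add(-289, -857) = -1146)
d = 823
Function('I')(B, n) = Add(1306, B, n)
Function('g')(T, Y) = Mul(Rational(823, 2), T) (Function('g')(T, Y) = Mul(Rational(1, 2), Mul(823, T)) = Mul(Rational(823, 2), T))
Add(Add(Pow(Add(Function('I')(b, -1290), -1396858), -1), 1179466), Function('g')(22, 732)) = Add(Add(Pow(Add(Add(1306, -1146, -1290), -1396858), -1), 1179466), Mul(Rational(823, 2), 22)) = Add(Add(Pow(Add(-1130, -1396858), -1), 1179466), 9053) = Add(Add(Pow(-1397988, -1), 1179466), 9053) = Add(Add(Rational(-1, 1397988), 1179466), 9053) = Add(Rational(1648879314407, 1397988), 9053) = Rational(1661535299771, 1397988)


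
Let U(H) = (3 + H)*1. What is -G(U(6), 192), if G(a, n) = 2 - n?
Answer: 190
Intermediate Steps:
U(H) = 3 + H
-G(U(6), 192) = -(2 - 1*192) = -(2 - 192) = -1*(-190) = 190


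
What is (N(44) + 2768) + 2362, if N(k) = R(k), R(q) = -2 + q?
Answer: 5172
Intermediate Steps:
N(k) = -2 + k
(N(44) + 2768) + 2362 = ((-2 + 44) + 2768) + 2362 = (42 + 2768) + 2362 = 2810 + 2362 = 5172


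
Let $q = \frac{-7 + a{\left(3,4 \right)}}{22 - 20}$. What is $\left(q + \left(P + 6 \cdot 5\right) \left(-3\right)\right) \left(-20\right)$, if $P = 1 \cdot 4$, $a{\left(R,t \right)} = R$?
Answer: $2080$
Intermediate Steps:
$P = 4$
$q = -2$ ($q = \frac{-7 + 3}{22 - 20} = - \frac{4}{2} = \left(-4\right) \frac{1}{2} = -2$)
$\left(q + \left(P + 6 \cdot 5\right) \left(-3\right)\right) \left(-20\right) = \left(-2 + \left(4 + 6 \cdot 5\right) \left(-3\right)\right) \left(-20\right) = \left(-2 + \left(4 + 30\right) \left(-3\right)\right) \left(-20\right) = \left(-2 + 34 \left(-3\right)\right) \left(-20\right) = \left(-2 - 102\right) \left(-20\right) = \left(-104\right) \left(-20\right) = 2080$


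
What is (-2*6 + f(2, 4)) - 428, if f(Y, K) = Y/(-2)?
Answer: -441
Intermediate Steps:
f(Y, K) = -Y/2 (f(Y, K) = Y*(-½) = -Y/2)
(-2*6 + f(2, 4)) - 428 = (-2*6 - ½*2) - 428 = (-12 - 1) - 428 = -13 - 428 = -441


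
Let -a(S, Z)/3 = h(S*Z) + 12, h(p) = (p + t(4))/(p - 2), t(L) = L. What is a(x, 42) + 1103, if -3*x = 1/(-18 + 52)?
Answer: 43930/41 ≈ 1071.5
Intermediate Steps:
x = -1/102 (x = -1/(3*(-18 + 52)) = -1/3/34 = -1/3*1/34 = -1/102 ≈ -0.0098039)
h(p) = (4 + p)/(-2 + p) (h(p) = (p + 4)/(p - 2) = (4 + p)/(-2 + p))
a(S, Z) = -36 - 3*(4 + S*Z)/(-2 + S*Z) (a(S, Z) = -3*((4 + S*Z)/(-2 + S*Z) + 12) = -3*(12 + (4 + S*Z)/(-2 + S*Z)) = -36 - 3*(4 + S*Z)/(-2 + S*Z))
a(x, 42) + 1103 = 3*(20 - 13*(-1/102)*42)/(-2 - 1/102*42) + 1103 = 3*(20 + 91/17)/(-2 - 7/17) + 1103 = 3*(431/17)/(-41/17) + 1103 = 3*(-17/41)*(431/17) + 1103 = -1293/41 + 1103 = 43930/41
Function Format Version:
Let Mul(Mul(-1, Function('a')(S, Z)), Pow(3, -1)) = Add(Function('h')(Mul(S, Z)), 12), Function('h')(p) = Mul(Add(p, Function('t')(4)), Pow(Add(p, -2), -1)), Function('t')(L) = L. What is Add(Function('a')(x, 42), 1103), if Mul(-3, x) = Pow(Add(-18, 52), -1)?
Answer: Rational(43930, 41) ≈ 1071.5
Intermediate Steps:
x = Rational(-1, 102) (x = Mul(Rational(-1, 3), Pow(Add(-18, 52), -1)) = Mul(Rational(-1, 3), Pow(34, -1)) = Mul(Rational(-1, 3), Rational(1, 34)) = Rational(-1, 102) ≈ -0.0098039)
Function('h')(p) = Mul(Pow(Add(-2, p), -1), Add(4, p)) (Function('h')(p) = Mul(Add(p, 4), Pow(Add(p, -2), -1)) = Mul(Add(4, p), Pow(Add(-2, p), -1)) = Mul(Pow(Add(-2, p), -1), Add(4, p)))
Function('a')(S, Z) = Add(-36, Mul(-3, Pow(Add(-2, Mul(S, Z)), -1), Add(4, Mul(S, Z)))) (Function('a')(S, Z) = Mul(-3, Add(Mul(Pow(Add(-2, Mul(S, Z)), -1), Add(4, Mul(S, Z))), 12)) = Mul(-3, Add(12, Mul(Pow(Add(-2, Mul(S, Z)), -1), Add(4, Mul(S, Z))))) = Add(-36, Mul(-3, Pow(Add(-2, Mul(S, Z)), -1), Add(4, Mul(S, Z)))))
Add(Function('a')(x, 42), 1103) = Add(Mul(3, Pow(Add(-2, Mul(Rational(-1, 102), 42)), -1), Add(20, Mul(-13, Rational(-1, 102), 42))), 1103) = Add(Mul(3, Pow(Add(-2, Rational(-7, 17)), -1), Add(20, Rational(91, 17))), 1103) = Add(Mul(3, Pow(Rational(-41, 17), -1), Rational(431, 17)), 1103) = Add(Mul(3, Rational(-17, 41), Rational(431, 17)), 1103) = Add(Rational(-1293, 41), 1103) = Rational(43930, 41)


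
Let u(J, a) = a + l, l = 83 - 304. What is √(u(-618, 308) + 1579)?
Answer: 7*√34 ≈ 40.817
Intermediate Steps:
l = -221
u(J, a) = -221 + a (u(J, a) = a - 221 = -221 + a)
√(u(-618, 308) + 1579) = √((-221 + 308) + 1579) = √(87 + 1579) = √1666 = 7*√34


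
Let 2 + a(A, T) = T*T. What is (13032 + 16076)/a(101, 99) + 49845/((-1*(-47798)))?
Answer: 1879735339/468372602 ≈ 4.0133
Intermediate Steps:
a(A, T) = -2 + T² (a(A, T) = -2 + T*T = -2 + T²)
(13032 + 16076)/a(101, 99) + 49845/((-1*(-47798))) = (13032 + 16076)/(-2 + 99²) + 49845/((-1*(-47798))) = 29108/(-2 + 9801) + 49845/47798 = 29108/9799 + 49845*(1/47798) = 29108*(1/9799) + 49845/47798 = 29108/9799 + 49845/47798 = 1879735339/468372602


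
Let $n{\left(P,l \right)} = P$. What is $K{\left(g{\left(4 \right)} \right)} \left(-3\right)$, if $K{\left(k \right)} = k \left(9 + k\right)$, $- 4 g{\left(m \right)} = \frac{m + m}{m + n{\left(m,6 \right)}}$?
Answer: $\frac{105}{16} \approx 6.5625$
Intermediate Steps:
$g{\left(m \right)} = - \frac{1}{4}$ ($g{\left(m \right)} = - \frac{\left(m + m\right) \frac{1}{m + m}}{4} = - \frac{2 m \frac{1}{2 m}}{4} = \left(- \frac{1}{4}\right) 1 = - \frac{1}{4}$)
$K{\left(g{\left(4 \right)} \right)} \left(-3\right) = - \frac{9 - \frac{1}{4}}{4} \left(-3\right) = \left(- \frac{1}{4}\right) \frac{35}{4} \left(-3\right) = \left(- \frac{35}{16}\right) \left(-3\right) = \frac{105}{16}$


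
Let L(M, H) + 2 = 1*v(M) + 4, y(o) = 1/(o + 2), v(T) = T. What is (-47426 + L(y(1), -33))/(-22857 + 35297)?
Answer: -142271/37320 ≈ -3.8122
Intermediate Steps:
y(o) = 1/(2 + o)
L(M, H) = 2 + M (L(M, H) = -2 + (1*M + 4) = -2 + (M + 4) = -2 + (4 + M) = 2 + M)
(-47426 + L(y(1), -33))/(-22857 + 35297) = (-47426 + (2 + 1/(2 + 1)))/(-22857 + 35297) = (-47426 + (2 + 1/3))/12440 = (-47426 + (2 + 1/3))*(1/12440) = (-47426 + 7/3)*(1/12440) = -142271/3*1/12440 = -142271/37320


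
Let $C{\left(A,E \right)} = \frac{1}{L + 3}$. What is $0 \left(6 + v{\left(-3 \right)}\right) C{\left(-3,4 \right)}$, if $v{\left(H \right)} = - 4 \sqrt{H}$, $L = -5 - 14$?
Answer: $0$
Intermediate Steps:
$L = -19$
$C{\left(A,E \right)} = - \frac{1}{16}$ ($C{\left(A,E \right)} = \frac{1}{-19 + 3} = \frac{1}{-16} = - \frac{1}{16}$)
$0 \left(6 + v{\left(-3 \right)}\right) C{\left(-3,4 \right)} = 0 \left(6 - 4 \sqrt{-3}\right) \left(- \frac{1}{16}\right) = 0 \left(6 - 4 i \sqrt{3}\right) \left(- \frac{1}{16}\right) = 0 \left(- \frac{1}{16}\right) = 0$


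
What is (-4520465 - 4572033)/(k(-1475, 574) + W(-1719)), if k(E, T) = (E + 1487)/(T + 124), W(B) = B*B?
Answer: -3173281802/1031281395 ≈ -3.0770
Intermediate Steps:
W(B) = B²
k(E, T) = (1487 + E)/(124 + T)
(-4520465 - 4572033)/(k(-1475, 574) + W(-1719)) = (-4520465 - 4572033)/((1487 - 1475)/(124 + 574) + (-1719)²) = -9092498/(12/698 + 2954961) = -9092498/((1/698)*12 + 2954961) = -9092498/(6/349 + 2954961) = -9092498/1031281395/349 = -9092498*349/1031281395 = -3173281802/1031281395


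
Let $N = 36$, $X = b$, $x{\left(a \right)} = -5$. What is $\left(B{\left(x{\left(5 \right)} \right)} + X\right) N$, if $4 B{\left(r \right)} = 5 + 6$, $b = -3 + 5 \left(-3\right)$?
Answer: $-549$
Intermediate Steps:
$b = -18$ ($b = -3 - 15 = -18$)
$X = -18$
$B{\left(r \right)} = \frac{11}{4}$ ($B{\left(r \right)} = \frac{5 + 6}{4} = \frac{1}{4} \cdot 11 = \frac{11}{4}$)
$\left(B{\left(x{\left(5 \right)} \right)} + X\right) N = \left(\frac{11}{4} - 18\right) 36 = \left(- \frac{61}{4}\right) 36 = -549$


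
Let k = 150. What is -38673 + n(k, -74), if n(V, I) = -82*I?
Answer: -32605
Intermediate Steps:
-38673 + n(k, -74) = -38673 - 82*(-74) = -38673 + 6068 = -32605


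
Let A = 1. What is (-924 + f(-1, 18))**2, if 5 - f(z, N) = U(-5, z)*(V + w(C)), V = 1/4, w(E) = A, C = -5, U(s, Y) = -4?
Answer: 835396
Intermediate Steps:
w(E) = 1
V = 1/4 (V = 1*(1/4) = 1/4 ≈ 0.25000)
f(z, N) = 10 (f(z, N) = 5 - (-4)*(1/4 + 1) = 5 - (-4)*5/4 = 5 - 1*(-5) = 5 + 5 = 10)
(-924 + f(-1, 18))**2 = (-924 + 10)**2 = (-914)**2 = 835396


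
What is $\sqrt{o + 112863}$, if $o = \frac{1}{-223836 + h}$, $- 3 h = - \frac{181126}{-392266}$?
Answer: $\frac{27 \sqrt{2685519952749346518190326}}{131704969127} \approx 335.95$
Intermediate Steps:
$h = - \frac{90563}{588399}$ ($h = - \frac{\left(-181126\right) \frac{1}{-392266}}{3} = - \frac{\left(-181126\right) \left(- \frac{1}{392266}\right)}{3} = \left(- \frac{1}{3}\right) \frac{90563}{196133} = - \frac{90563}{588399} \approx -0.15391$)
$o = - \frac{588399}{131704969127}$ ($o = \frac{1}{-223836 - \frac{90563}{588399}} = \frac{1}{- \frac{131704969127}{588399}} = - \frac{588399}{131704969127} \approx -4.4676 \cdot 10^{-6}$)
$\sqrt{o + 112863} = \sqrt{- \frac{588399}{131704969127} + 112863} = \sqrt{\frac{14864617929992202}{131704969127}} = \frac{27 \sqrt{2685519952749346518190326}}{131704969127}$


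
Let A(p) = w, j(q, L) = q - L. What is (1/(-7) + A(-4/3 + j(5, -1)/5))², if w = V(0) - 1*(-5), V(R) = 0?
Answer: 1156/49 ≈ 23.592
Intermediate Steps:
w = 5 (w = 0 - 1*(-5) = 0 + 5 = 5)
A(p) = 5
(1/(-7) + A(-4/3 + j(5, -1)/5))² = (1/(-7) + 5)² = (-⅐ + 5)² = (34/7)² = 1156/49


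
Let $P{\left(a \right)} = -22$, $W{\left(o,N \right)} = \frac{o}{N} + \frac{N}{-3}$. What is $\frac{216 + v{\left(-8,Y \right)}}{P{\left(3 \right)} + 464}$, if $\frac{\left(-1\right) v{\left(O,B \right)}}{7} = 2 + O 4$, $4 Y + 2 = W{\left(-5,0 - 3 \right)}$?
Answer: $\frac{213}{221} \approx 0.9638$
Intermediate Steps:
$W{\left(o,N \right)} = - \frac{N}{3} + \frac{o}{N}$ ($W{\left(o,N \right)} = \frac{o}{N} + N \left(- \frac{1}{3}\right) = \frac{o}{N} - \frac{N}{3} = - \frac{N}{3} + \frac{o}{N}$)
$Y = \frac{1}{6}$ ($Y = - \frac{1}{2} + \frac{- \frac{0 - 3}{3} - \frac{5}{0 - 3}}{4} = - \frac{1}{2} + \frac{\left(- \frac{1}{3}\right) \left(-3\right) - \frac{5}{-3}}{4} = - \frac{1}{2} + \frac{1 - - \frac{5}{3}}{4} = - \frac{1}{2} + \frac{1 + \frac{5}{3}}{4} = - \frac{1}{2} + \frac{1}{4} \cdot \frac{8}{3} = - \frac{1}{2} + \frac{2}{3} = \frac{1}{6} \approx 0.16667$)
$v{\left(O,B \right)} = -14 - 28 O$ ($v{\left(O,B \right)} = - 7 \left(2 + O 4\right) = - 7 \left(2 + 4 O\right) = -14 - 28 O$)
$\frac{216 + v{\left(-8,Y \right)}}{P{\left(3 \right)} + 464} = \frac{216 - -210}{-22 + 464} = \frac{216 + \left(-14 + 224\right)}{442} = \left(216 + 210\right) \frac{1}{442} = 426 \cdot \frac{1}{442} = \frac{213}{221}$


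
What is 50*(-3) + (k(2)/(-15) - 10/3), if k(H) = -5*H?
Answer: -458/3 ≈ -152.67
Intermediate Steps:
50*(-3) + (k(2)/(-15) - 10/3) = 50*(-3) + (-5*2/(-15) - 10/3) = -150 + (-10*(-1/15) - 10*1/3) = -150 + (2/3 - 10/3) = -150 - 8/3 = -458/3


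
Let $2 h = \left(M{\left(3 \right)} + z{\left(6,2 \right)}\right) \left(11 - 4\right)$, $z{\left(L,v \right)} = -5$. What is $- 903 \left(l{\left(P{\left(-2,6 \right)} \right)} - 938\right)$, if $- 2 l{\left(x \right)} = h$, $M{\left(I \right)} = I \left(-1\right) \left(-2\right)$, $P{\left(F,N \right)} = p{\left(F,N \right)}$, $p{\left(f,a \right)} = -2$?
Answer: $\frac{3394377}{4} \approx 8.4859 \cdot 10^{5}$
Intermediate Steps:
$P{\left(F,N \right)} = -2$
$M{\left(I \right)} = 2 I$ ($M{\left(I \right)} = - I \left(-2\right) = 2 I$)
$h = \frac{7}{2}$ ($h = \frac{\left(2 \cdot 3 - 5\right) \left(11 - 4\right)}{2} = \frac{\left(6 - 5\right) 7}{2} = \frac{1 \cdot 7}{2} = \frac{1}{2} \cdot 7 = \frac{7}{2} \approx 3.5$)
$l{\left(x \right)} = - \frac{7}{4}$ ($l{\left(x \right)} = \left(- \frac{1}{2}\right) \frac{7}{2} = - \frac{7}{4}$)
$- 903 \left(l{\left(P{\left(-2,6 \right)} \right)} - 938\right) = - 903 \left(- \frac{7}{4} - 938\right) = \left(-903\right) \left(- \frac{3759}{4}\right) = \frac{3394377}{4}$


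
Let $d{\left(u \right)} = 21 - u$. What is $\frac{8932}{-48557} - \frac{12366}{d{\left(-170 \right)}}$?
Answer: $- \frac{602161874}{9274387} \approx -64.927$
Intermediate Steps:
$\frac{8932}{-48557} - \frac{12366}{d{\left(-170 \right)}} = \frac{8932}{-48557} - \frac{12366}{21 - -170} = 8932 \left(- \frac{1}{48557}\right) - \frac{12366}{21 + 170} = - \frac{8932}{48557} - \frac{12366}{191} = - \frac{602161874}{9274387}$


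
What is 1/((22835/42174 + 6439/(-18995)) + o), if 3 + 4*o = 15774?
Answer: 1602190260/6317360032493 ≈ 0.00025362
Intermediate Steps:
o = 15771/4 (o = -¾ + (¼)*15774 = -¾ + 7887/2 = 15771/4 ≈ 3942.8)
1/((22835/42174 + 6439/(-18995)) + o) = 1/((22835/42174 + 6439/(-18995)) + 15771/4) = 1/((22835*(1/42174) + 6439*(-1/18995)) + 15771/4) = 1/((22835/42174 - 6439/18995) + 15771/4) = 1/(162192439/801095130 + 15771/4) = 1/(6317360032493/1602190260) = 1602190260/6317360032493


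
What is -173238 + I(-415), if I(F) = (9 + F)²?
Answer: -8402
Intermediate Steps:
-173238 + I(-415) = -173238 + (9 - 415)² = -173238 + (-406)² = -173238 + 164836 = -8402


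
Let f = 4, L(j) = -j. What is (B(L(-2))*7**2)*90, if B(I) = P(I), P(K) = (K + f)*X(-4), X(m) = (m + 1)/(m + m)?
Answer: 19845/2 ≈ 9922.5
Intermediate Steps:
X(m) = (1 + m)/(2*m) (X(m) = (1 + m)/((2*m)) = (1 + m)*(1/(2*m)) = (1 + m)/(2*m))
P(K) = 3/2 + 3*K/8 (P(K) = (K + 4)*((1/2)*(1 - 4)/(-4)) = (4 + K)*((1/2)*(-1/4)*(-3)) = (4 + K)*(3/8) = 3/2 + 3*K/8)
B(I) = 3/2 + 3*I/8
(B(L(-2))*7**2)*90 = ((3/2 + 3*(-1*(-2))/8)*7**2)*90 = ((3/2 + (3/8)*2)*49)*90 = ((3/2 + 3/4)*49)*90 = ((9/4)*49)*90 = (441/4)*90 = 19845/2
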